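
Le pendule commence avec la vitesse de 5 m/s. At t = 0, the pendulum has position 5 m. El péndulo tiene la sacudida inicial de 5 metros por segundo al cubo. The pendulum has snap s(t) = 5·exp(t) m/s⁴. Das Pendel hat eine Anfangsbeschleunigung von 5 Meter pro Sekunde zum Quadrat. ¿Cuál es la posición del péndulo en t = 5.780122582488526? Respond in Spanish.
Debemos encontrar la antiderivada de nuestra ecuación del snap s(t) = 5·exp(t) 4 veces. Tomando ∫s(t)dt y aplicando j(0) = 5, encontramos j(t) = 5·exp(t). Tomando ∫j(t)dt y aplicando a(0) = 5, encontramos a(t) = 5·exp(t). La antiderivada de la aceleración, con v(0) = 5, da la velocidad: v(t) = 5·exp(t). Tomando ∫v(t)dt y aplicando x(0) = 5, encontramos x(t) = 5·exp(t). Usando x(t) = 5·exp(t) y sustituyendo t = 5.780122582488526, encontramos x = 1618.99440028533.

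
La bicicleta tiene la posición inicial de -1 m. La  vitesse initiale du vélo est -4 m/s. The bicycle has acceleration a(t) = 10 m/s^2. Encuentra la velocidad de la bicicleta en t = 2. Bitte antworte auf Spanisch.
Para resolver esto, necesitamos tomar 1 antiderivada de nuestra ecuación de la aceleración a(t) = 10. La antiderivada de la aceleración, con v(0) = -4, da la velocidad: v(t) = 10·t - 4. Tenemos la velocidad v(t) = 10·t - 4. Sustituyendo t = 2: v(2) = 16.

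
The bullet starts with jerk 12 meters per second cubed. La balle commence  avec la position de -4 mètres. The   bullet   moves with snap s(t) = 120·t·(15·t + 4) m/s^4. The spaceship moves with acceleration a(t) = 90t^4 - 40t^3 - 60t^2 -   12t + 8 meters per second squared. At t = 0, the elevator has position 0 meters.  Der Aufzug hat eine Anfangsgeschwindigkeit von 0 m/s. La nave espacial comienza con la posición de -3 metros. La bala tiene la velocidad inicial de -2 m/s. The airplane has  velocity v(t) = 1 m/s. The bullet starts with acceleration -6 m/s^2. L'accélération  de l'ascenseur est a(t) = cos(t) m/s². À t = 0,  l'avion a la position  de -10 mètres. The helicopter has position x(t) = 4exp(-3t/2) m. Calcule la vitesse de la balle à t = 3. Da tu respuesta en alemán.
Wir müssen unsere Gleichung für den Snap s(t) = 120·t·(15·t + 4) 3-mal integrieren. Die Stammfunktion von dem Snap ist der Ruck. Mit j(0) = 12 erhalten wir j(t) = 600·t^3 + 240·t^2 + 12. Das Integral von dem Ruck, mit a(0) = -6, ergibt die Beschleunigung: a(t) = 150·t^4 + 80·t^3 + 12·t - 6. Die Stammfunktion von der Beschleunigung ist die Geschwindigkeit. Mit v(0) = -2 erhalten wir v(t) = 30·t^5 + 20·t^4 + 6·t^2 - 6·t - 2. Mit v(t) = 30·t^5 + 20·t^4 + 6·t^2 - 6·t - 2 und Einsetzen von t = 3, finden wir v = 8944.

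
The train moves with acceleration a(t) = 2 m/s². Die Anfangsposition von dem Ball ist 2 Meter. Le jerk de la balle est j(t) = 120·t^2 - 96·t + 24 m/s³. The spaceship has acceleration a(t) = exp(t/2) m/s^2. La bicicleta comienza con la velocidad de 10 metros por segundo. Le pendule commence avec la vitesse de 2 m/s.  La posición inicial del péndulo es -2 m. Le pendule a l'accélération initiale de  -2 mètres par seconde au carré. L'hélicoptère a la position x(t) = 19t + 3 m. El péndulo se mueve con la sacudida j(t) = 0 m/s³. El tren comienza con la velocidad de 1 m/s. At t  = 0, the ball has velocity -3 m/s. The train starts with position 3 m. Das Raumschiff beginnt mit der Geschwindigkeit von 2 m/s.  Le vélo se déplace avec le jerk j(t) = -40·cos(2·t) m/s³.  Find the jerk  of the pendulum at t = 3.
Using j(t) = 0 and substituting t = 3, we find j = 0.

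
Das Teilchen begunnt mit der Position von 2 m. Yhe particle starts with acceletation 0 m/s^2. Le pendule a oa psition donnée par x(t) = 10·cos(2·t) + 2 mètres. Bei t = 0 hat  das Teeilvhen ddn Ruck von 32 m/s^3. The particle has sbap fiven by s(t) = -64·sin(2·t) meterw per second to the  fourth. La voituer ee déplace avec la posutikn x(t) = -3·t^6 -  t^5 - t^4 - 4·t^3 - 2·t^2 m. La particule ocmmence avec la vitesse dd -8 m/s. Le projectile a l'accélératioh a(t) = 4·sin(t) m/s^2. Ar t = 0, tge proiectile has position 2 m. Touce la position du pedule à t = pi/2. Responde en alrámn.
Wir haben die Position x(t) = 10·cos(2·t) + 2. Durch Einsetzen von t = pi/2: x(pi/2) = -8.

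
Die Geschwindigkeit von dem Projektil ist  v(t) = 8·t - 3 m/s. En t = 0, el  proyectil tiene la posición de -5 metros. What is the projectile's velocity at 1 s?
We have velocity v(t) = 8·t - 3. Substituting t = 1: v(1) = 5.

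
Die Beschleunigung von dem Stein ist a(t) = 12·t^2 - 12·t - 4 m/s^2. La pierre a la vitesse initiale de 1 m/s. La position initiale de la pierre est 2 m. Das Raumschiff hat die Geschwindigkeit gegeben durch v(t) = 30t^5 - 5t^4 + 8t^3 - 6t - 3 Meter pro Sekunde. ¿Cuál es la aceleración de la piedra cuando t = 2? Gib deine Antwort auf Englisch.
Using a(t) = 12·t^2 - 12·t - 4 and substituting t = 2, we find a = 20.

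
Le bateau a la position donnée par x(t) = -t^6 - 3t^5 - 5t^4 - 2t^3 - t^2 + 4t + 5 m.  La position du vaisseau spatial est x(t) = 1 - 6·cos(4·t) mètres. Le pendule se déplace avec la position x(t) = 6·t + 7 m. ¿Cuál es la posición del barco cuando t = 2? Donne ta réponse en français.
En utilisant x(t) = -t^6 - 3·t^5 - 5·t^4 - 2·t^3 - t^2 + 4·t + 5 et en substituant t = 2, nous trouvons x = -247.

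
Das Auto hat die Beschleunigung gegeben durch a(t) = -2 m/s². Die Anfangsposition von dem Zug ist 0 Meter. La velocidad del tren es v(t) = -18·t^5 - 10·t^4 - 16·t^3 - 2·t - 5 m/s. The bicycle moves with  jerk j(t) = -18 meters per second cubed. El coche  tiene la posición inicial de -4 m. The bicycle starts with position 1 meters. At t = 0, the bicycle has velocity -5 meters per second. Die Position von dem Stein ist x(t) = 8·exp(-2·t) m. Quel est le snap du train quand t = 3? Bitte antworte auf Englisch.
To solve this, we need to take 3 derivatives of our velocity equation v(t) = -18·t^5 - 10·t^4 - 16·t^3 - 2·t - 5. Taking d/dt of v(t), we find a(t) = -90·t^4 - 40·t^3 - 48·t^2 - 2. Differentiating acceleration, we get jerk: j(t) = -360·t^3 - 120·t^2 - 96·t. The derivative of jerk gives snap: s(t) = -1080·t^2 - 240·t - 96. We have snap s(t) = -1080·t^2 - 240·t - 96. Substituting t = 3: s(3) = -10536.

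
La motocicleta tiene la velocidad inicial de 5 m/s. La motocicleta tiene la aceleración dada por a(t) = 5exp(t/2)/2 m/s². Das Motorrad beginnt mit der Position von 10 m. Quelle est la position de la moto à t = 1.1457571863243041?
Nous devons intégrer notre équation de l'accélération a(t) = 5·exp(t/2)/2 2 fois. En intégrant l'accélération et en utilisant la condition initiale v(0) = 5, nous obtenons v(t) = 5·exp(t/2). La primitive de la vitesse, avec x(0) = 10, donne la position: x(t) = 10·exp(t/2). De l'équation de la position x(t) = 10·exp(t/2), nous substituons t = 1.1457571863243041 pour obtenir x = 17.7336450610601.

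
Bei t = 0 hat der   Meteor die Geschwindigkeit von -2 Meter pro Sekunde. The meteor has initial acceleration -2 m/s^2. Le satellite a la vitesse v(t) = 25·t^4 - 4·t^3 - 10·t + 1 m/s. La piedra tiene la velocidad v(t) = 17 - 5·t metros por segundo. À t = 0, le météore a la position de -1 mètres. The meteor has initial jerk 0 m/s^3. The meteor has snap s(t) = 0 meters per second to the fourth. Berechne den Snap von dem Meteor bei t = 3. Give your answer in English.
Using s(t) = 0 and substituting t = 3, we find s = 0.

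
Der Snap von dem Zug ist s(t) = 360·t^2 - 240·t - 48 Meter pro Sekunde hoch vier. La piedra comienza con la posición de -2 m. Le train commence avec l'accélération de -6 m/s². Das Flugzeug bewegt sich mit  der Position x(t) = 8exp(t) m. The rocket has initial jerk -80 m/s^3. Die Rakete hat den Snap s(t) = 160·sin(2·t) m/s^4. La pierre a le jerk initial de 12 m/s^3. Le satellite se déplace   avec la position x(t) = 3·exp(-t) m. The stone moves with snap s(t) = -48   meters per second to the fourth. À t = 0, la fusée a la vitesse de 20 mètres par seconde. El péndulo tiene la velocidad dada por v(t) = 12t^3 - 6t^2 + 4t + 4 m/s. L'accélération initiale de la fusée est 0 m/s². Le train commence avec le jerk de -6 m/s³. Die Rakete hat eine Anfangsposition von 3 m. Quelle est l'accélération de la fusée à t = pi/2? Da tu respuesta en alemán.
Ausgehend von dem Snap s(t) = 160·sin(2·t), nehmen wir 2 Stammfunktionen. Die Stammfunktion von dem Snap ist der Ruck. Mit j(0) = -80 erhalten wir j(t) = -80·cos(2·t). Die Stammfunktion von dem Ruck ist die Beschleunigung. Mit a(0) = 0 erhalten wir a(t) = -40·sin(2·t). Aus der Gleichung für die Beschleunigung a(t) = -40·sin(2·t), setzen wir t = pi/2 ein und erhalten a = 0.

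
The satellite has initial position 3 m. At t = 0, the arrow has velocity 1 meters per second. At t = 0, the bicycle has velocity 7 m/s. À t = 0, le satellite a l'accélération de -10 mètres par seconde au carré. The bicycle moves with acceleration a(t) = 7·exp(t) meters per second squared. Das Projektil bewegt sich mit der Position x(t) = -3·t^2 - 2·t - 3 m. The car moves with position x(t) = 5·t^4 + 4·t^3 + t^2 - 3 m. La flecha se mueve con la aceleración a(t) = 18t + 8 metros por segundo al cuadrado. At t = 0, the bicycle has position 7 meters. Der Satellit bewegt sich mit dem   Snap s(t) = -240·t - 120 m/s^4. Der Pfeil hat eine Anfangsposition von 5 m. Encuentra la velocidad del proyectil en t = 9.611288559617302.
Para resolver esto, necesitamos tomar 1 derivada de nuestra ecuación de la posición x(t) = -3·t^2 - 2·t - 3. Tomando d/dt de x(t), encontramos v(t) = -6·t - 2. Usando v(t) = -6·t - 2 y sustituyendo t = 9.611288559617302, encontramos v = -59.6677313577038.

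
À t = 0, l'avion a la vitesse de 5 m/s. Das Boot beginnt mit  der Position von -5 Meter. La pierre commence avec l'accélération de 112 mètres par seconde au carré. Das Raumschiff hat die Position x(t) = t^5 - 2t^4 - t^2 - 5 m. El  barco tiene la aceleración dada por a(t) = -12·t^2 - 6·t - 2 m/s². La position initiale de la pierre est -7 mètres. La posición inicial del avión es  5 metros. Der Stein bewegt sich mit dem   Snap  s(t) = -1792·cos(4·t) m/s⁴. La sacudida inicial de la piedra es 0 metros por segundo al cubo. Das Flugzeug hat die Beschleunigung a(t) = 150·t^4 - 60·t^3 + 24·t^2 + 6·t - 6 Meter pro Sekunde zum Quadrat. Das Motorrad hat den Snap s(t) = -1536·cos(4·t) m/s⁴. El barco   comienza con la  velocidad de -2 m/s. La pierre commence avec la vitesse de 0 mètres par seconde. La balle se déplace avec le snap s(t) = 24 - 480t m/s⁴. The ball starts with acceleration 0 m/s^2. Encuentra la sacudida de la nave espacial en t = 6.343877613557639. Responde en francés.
Nous devons dériver notre équation de la position x(t) = t^5 - 2·t^4 - t^2 - 5 3 fois. En dérivant la position, nous obtenons la vitesse: v(t) = 5·t^4 - 8·t^3 - 2·t. La dérivée de la vitesse donne l'accélération: a(t) = 20·t^3 - 24·t^2 - 2. En dérivant l'accélération, nous obtenons le jerk: j(t) = 60·t^2 - 48·t. Nous avons le jerk j(t) = 60·t^2 - 48·t. En substituant t = 6.343877613557639: j(6.343877613557639) = 2110.18086509710.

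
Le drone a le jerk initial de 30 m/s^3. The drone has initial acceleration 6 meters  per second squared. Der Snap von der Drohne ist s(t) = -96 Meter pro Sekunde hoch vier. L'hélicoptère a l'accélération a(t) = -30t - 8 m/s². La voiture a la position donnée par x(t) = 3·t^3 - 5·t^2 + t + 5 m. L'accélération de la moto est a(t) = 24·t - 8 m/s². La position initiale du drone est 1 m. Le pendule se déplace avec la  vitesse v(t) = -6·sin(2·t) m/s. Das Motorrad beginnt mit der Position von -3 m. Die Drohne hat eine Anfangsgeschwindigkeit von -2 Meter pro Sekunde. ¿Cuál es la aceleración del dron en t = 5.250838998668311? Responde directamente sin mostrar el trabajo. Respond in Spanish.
a(5.250838998668311) = -1159.89771915688.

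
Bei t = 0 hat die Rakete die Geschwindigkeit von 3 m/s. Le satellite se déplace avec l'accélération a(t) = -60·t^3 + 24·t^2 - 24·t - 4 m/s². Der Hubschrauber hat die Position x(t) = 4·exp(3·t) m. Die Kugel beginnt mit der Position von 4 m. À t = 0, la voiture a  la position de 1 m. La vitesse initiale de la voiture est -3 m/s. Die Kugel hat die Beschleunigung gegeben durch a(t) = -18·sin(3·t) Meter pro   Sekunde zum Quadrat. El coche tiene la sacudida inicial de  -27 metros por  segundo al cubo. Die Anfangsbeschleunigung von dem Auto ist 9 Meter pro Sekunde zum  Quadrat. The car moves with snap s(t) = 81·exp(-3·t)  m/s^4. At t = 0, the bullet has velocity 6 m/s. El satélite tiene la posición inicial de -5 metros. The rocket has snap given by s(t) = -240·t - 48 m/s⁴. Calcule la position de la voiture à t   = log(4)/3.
Nous devons intégrer notre équation du snap s(t) = 81·exp(-3·t) 4 fois. L'intégrale du snap est le jerk. En utilisant j(0) = -27, nous obtenons j(t) = -27·exp(-3·t). En prenant ∫j(t)dt et en appliquant a(0) = 9, nous trouvons a(t) = 9·exp(-3·t). La primitive de l'accélération, avec v(0) = -3, donne la vitesse: v(t) = -3·exp(-3·t). La primitive de la vitesse est la position. En utilisant x(0) = 1, nous obtenons x(t) = exp(-3·t). Nous avons la position x(t) = exp(-3·t). En substituant t = log(4)/3: x(log(4)/3) = 1/4.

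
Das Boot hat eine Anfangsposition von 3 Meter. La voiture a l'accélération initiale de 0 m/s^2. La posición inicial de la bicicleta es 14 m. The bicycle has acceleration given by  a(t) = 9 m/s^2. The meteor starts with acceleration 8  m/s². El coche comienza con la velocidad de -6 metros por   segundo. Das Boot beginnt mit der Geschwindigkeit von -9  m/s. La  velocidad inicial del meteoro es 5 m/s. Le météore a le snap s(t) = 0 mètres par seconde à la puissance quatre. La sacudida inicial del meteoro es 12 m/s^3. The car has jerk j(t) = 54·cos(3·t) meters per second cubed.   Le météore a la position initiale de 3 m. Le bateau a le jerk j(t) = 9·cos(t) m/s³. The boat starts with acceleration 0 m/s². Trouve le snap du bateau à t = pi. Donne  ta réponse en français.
En partant du jerk j(t) = 9·cos(t), nous prenons 1 dérivée. La dérivée du jerk donne le snap: s(t) = -9·sin(t). En utilisant s(t) = -9·sin(t) et en substituant t = pi, nous trouvons s = 0.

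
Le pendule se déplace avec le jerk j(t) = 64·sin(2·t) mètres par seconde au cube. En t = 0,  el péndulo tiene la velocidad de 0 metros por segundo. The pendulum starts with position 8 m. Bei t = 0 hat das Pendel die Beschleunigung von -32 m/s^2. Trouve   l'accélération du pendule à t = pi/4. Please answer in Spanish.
Necesitamos integrar nuestra ecuación de la sacudida j(t) = 64·sin(2·t) 1 vez. Tomando ∫j(t)dt y aplicando a(0) = -32, encontramos a(t) = -32·cos(2·t). De la ecuación de la aceleración a(t) = -32·cos(2·t), sustituimos t = pi/4 para obtener a = 0.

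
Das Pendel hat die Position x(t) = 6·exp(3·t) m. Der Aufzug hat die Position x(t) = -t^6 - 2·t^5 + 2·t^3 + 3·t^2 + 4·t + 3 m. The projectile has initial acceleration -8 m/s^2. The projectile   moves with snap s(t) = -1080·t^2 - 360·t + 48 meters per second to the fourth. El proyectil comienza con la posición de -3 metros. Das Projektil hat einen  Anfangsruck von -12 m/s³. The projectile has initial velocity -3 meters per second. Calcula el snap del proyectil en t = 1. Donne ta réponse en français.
De l'équation du snap s(t) = -1080·t^2 - 360·t + 48, nous substituons t = 1 pour obtenir s = -1392.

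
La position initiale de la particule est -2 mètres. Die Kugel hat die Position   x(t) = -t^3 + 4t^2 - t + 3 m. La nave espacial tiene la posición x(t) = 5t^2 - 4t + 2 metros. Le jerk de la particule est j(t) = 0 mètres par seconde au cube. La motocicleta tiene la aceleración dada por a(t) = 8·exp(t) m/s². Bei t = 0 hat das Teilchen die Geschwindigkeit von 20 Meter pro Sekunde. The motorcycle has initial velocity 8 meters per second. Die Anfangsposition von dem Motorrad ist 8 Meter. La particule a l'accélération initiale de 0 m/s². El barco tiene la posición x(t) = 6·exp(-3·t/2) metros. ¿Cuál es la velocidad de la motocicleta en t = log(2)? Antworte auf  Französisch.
Nous devons intégrer notre équation de l'accélération a(t) = 8·exp(t) 1 fois. En prenant ∫a(t)dt et en appliquant v(0) = 8, nous trouvons v(t) = 8·exp(t). En utilisant v(t) = 8·exp(t) et en substituant t = log(2), nous trouvons v = 16.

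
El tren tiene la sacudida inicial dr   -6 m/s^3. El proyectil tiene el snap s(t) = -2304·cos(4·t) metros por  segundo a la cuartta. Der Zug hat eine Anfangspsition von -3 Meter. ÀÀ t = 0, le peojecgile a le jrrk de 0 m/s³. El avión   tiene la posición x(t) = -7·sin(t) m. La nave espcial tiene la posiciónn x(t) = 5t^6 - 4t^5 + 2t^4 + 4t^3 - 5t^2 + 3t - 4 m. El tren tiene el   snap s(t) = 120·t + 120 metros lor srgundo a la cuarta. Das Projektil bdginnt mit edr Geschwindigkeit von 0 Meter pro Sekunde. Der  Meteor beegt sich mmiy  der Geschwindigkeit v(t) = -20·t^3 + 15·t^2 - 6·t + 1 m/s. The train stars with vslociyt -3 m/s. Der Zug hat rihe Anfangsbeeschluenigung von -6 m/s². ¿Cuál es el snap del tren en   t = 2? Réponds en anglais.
Using s(t) = 120·t + 120 and substituting t = 2, we find s = 360.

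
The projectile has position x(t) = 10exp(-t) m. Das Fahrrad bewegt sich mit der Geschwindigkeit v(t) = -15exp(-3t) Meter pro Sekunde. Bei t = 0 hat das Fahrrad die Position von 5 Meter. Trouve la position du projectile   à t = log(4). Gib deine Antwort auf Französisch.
De l'équation de la position x(t) = 10·exp(-t), nous substituons t = log(4) pour obtenir x = 5/2.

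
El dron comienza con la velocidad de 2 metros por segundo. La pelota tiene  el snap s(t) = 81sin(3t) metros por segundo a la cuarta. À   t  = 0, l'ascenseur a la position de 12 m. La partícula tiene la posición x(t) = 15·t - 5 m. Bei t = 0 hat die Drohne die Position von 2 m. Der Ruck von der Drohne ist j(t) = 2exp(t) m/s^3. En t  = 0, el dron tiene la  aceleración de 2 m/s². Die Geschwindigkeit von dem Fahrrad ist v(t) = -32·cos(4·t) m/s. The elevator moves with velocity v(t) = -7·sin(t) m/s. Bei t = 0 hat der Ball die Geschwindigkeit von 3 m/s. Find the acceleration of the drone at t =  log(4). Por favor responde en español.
Para resolver esto, necesitamos tomar 1 antiderivada de nuestra ecuación de la sacudida j(t) = 2·exp(t). Tomando ∫j(t)dt y aplicando a(0) = 2, encontramos a(t) = 2·exp(t). Tenemos la aceleración a(t) = 2·exp(t). Sustituyendo t = log(4): a(log(4)) = 8.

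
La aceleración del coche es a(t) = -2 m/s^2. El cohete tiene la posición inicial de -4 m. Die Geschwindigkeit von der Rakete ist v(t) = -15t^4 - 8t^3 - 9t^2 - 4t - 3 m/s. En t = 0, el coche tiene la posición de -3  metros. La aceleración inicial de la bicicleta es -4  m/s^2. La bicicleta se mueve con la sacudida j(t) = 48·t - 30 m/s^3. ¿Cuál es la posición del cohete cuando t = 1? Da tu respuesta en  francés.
Nous devons trouver la primitive de notre équation de la vitesse v(t) = -15·t^4 - 8·t^3 - 9·t^2 - 4·t - 3 1 fois. En intégrant la vitesse et en utilisant la condition initiale x(0) = -4, nous obtenons x(t) = -3·t^5 - 2·t^4 - 3·t^3 - 2·t^2 - 3·t - 4. De l'équation de la position x(t) = -3·t^5 - 2·t^4 - 3·t^3 - 2·t^2 - 3·t - 4, nous substituons t = 1 pour obtenir x = -17.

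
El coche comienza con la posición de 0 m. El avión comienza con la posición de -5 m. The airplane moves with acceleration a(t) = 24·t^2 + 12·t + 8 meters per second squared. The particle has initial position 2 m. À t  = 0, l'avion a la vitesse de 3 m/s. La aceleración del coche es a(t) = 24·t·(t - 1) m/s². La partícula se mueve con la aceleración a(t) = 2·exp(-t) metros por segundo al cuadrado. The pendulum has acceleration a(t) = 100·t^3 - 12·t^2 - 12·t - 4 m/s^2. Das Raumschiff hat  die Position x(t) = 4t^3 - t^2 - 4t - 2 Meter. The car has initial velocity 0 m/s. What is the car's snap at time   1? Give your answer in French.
Nous devons dériver notre équation de l'accélération a(t) = 24·t·(t - 1) 2 fois. En dérivant l'accélération, nous obtenons le jerk: j(t) = 48·t - 24. En prenant d/dt de j(t), nous trouvons s(t) = 48. En utilisant s(t) = 48 et en substituant t = 1, nous trouvons s = 48.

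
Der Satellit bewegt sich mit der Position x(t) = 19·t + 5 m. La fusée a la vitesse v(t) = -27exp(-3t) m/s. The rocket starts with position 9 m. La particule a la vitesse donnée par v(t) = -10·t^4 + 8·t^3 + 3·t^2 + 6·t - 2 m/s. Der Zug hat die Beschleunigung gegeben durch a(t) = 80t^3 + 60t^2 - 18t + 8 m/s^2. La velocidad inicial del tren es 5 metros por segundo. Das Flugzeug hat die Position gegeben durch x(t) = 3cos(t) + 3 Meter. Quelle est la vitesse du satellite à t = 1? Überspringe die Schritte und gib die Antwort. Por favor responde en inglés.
v(1) = 19.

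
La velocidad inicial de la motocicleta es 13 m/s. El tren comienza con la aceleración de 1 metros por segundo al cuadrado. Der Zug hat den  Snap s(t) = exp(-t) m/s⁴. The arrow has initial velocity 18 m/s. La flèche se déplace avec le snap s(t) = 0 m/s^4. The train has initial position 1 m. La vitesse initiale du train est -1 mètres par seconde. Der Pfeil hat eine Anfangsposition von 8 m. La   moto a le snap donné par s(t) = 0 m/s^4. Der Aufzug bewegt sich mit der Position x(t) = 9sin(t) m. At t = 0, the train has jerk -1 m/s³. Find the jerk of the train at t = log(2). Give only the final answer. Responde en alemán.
Die Antwort ist -1/2.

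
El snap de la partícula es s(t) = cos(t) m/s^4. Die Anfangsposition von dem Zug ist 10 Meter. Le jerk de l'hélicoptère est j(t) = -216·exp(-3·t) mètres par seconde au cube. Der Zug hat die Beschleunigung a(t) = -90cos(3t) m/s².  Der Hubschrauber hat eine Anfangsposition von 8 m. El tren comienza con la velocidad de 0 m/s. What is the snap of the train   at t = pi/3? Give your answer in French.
Pour résoudre ceci, nous devons prendre 2 dérivées de notre équation de l'accélération a(t) = -90·cos(3·t). En prenant d/dt de a(t), nous trouvons j(t) = 270·sin(3·t). La dérivée du jerk donne le snap: s(t) = 810·cos(3·t). Nous avons le snap s(t) = 810·cos(3·t). En substituant t = pi/3: s(pi/3) = -810.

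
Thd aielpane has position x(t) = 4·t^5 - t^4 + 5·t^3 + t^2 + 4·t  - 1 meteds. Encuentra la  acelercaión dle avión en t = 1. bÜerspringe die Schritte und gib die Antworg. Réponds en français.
La réponse est 100.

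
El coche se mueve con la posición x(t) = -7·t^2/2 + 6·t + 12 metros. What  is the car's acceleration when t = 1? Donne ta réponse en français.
En partant de la position x(t) = -7·t^2/2 + 6·t + 12, nous prenons 2 dérivées. En dérivant la position, nous obtenons la vitesse: v(t) = 6 - 7·t. En dérivant la vitesse, nous obtenons l'accélération: a(t) = -7. En utilisant a(t) = -7 et en substituant t = 1, nous trouvons a = -7.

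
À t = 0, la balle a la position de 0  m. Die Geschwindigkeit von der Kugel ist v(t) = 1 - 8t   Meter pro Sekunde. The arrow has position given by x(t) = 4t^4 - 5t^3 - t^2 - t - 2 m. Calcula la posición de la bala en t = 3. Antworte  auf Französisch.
En partant de la vitesse v(t) = 1 - 8·t, nous prenons 1 primitive. En prenant ∫v(t)dt et en appliquant x(0) = 0, nous trouvons x(t) = -4·t^2 + t. Nous avons la position x(t) = -4·t^2 + t. En substituant t = 3: x(3) = -33.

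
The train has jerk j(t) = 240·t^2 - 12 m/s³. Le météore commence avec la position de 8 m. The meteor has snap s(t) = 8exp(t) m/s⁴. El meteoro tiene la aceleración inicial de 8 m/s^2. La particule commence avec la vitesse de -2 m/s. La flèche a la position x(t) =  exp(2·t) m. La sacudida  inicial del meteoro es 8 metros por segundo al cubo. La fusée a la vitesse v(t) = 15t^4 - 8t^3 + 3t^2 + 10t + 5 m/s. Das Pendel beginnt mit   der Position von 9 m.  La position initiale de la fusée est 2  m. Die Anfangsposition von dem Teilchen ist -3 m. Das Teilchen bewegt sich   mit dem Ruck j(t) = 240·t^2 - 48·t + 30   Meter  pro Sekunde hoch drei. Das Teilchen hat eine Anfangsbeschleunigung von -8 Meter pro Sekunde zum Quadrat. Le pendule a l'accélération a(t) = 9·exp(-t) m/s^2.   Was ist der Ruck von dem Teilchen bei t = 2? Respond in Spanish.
Tenemos la sacudida j(t) = 240·t^2 - 48·t + 30. Sustituyendo t = 2: j(2) = 894.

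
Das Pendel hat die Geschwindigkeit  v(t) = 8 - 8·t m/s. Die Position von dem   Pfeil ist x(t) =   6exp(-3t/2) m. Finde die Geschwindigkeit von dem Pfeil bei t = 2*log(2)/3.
Wir müssen unsere Gleichung für die Position x(t) = 6·exp(-3·t/2) 1-mal ableiten. Mit d/dt von x(t) finden wir v(t) = -9·exp(-3·t/2). Aus der Gleichung für die Geschwindigkeit v(t) = -9·exp(-3·t/2), setzen wir t = 2*log(2)/3 ein und erhalten v = -9/2.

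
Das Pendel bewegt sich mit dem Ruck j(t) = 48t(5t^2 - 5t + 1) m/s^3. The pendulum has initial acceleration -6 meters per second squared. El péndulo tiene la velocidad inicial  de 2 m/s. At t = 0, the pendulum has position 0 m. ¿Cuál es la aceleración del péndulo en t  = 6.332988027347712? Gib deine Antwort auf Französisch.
Nous devons trouver la primitive de notre équation du jerk j(t) = 48·t·(5·t^2 - 5·t + 1) 1 fois. En intégrant le jerk et en utilisant la condition initiale a(0) = -6, nous obtenons a(t) = 60·t^4 - 80·t^3 + 24·t^2 - 6. De l'équation de l'accélération a(t) = 60·t^4 - 80·t^3 + 24·t^2 - 6, nous substituons t = 6.332988027347712 pour obtenir a = 77149.9455714441.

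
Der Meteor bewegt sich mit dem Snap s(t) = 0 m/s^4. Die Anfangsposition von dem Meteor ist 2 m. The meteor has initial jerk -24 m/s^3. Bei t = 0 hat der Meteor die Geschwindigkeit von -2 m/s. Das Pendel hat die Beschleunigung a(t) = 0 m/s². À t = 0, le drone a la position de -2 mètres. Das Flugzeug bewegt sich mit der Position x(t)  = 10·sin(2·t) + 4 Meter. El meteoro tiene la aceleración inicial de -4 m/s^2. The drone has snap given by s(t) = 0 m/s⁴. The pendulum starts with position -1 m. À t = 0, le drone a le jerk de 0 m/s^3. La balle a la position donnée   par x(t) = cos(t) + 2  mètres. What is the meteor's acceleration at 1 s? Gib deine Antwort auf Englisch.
We need to integrate our snap equation s(t) = 0 2 times. Finding the antiderivative of s(t) and using j(0) = -24: j(t) = -24. The integral of jerk, with a(0) = -4, gives acceleration: a(t) = -24·t - 4. From the given acceleration equation a(t) = -24·t - 4, we substitute t = 1 to get a = -28.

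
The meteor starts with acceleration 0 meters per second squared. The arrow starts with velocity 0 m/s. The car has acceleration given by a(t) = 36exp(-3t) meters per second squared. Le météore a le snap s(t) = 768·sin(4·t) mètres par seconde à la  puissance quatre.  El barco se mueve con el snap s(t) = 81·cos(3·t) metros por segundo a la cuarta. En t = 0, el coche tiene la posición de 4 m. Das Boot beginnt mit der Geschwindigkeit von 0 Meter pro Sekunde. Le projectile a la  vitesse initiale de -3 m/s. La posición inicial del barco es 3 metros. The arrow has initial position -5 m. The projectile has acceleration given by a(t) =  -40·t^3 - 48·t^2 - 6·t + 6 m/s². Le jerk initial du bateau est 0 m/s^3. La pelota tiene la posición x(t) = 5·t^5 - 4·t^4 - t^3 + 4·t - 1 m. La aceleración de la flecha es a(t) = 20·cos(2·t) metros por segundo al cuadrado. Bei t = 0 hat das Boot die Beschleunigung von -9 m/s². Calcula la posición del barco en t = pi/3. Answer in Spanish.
Necesitamos integrar nuestra ecuación del snap s(t) = 81·cos(3·t) 4 veces. La integral del snap es la sacudida. Usando j(0) = 0, obtenemos j(t) = 27·sin(3·t). La antiderivada de la sacudida, con a(0) = -9, da la aceleración: a(t) = -9·cos(3·t). La integral de la aceleración, con v(0) = 0, da la velocidad: v(t) = -3·sin(3·t). Tomando ∫v(t)dt y aplicando x(0) = 3, encontramos x(t) = cos(3·t) + 2. Tenemos la posición x(t) = cos(3·t) + 2. Sustituyendo t = pi/3: x(pi/3) = 1.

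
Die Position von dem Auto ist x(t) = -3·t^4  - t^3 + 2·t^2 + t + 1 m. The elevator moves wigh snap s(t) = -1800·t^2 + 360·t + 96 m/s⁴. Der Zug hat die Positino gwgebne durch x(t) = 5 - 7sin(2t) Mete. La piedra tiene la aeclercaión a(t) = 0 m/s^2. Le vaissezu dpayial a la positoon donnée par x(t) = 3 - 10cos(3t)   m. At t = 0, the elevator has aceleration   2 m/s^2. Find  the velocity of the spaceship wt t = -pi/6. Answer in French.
Pour résoudre ceci, nous devons prendre 1 dérivée de notre équation de la position x(t) = 3 - 10·cos(3·t). En dérivant la position, nous obtenons la vitesse: v(t) = 30·sin(3·t). En utilisant v(t) = 30·sin(3·t) et en substituant t = -pi/6, nous trouvons v = -30.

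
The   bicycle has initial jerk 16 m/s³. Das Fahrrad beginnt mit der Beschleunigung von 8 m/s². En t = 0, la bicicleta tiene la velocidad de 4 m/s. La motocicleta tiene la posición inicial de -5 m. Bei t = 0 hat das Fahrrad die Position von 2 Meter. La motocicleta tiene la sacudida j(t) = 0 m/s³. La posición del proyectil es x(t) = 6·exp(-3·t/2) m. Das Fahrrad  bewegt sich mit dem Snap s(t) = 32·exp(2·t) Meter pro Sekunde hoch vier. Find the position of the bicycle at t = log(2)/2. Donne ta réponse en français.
En partant du snap s(t) = 32·exp(2·t), nous prenons 4 primitives. L'intégrale du snap est le jerk. En utilisant j(0) = 16, nous obtenons j(t) = 16·exp(2·t). En intégrant le jerk et en utilisant la condition initiale a(0) = 8, nous obtenons a(t) = 8·exp(2·t). L'intégrale de l'accélération, avec v(0) = 4, donne la vitesse: v(t) = 4·exp(2·t). La primitive de la vitesse est la position. En utilisant x(0) = 2, nous obtenons x(t) = 2·exp(2·t). De l'équation de la position x(t) = 2·exp(2·t), nous substituons t = log(2)/2 pour obtenir x = 4.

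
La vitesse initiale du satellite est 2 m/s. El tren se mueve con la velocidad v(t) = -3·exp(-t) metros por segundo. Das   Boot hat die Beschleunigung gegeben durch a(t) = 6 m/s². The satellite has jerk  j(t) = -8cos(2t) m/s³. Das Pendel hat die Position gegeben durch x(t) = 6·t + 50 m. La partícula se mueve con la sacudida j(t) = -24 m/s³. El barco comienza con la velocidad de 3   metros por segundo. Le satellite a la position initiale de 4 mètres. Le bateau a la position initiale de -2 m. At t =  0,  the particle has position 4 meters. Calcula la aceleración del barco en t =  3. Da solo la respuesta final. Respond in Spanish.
La aceleración en t = 3 es a = 6.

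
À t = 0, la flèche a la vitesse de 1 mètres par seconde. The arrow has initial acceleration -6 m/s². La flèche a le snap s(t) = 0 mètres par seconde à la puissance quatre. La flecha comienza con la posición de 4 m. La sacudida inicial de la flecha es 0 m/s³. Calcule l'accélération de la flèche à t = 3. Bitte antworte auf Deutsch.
Wir müssen die Stammfunktion unserer Gleichung für den Snap s(t) = 0 2-mal finden. Durch Integration von dem Snap und Verwendung der Anfangsbedingung j(0) = 0, erhalten wir j(t) = 0. Mit ∫j(t)dt und Anwendung von a(0) = -6, finden wir a(t) = -6. Mit a(t) = -6 und Einsetzen von t = 3, finden wir a = -6.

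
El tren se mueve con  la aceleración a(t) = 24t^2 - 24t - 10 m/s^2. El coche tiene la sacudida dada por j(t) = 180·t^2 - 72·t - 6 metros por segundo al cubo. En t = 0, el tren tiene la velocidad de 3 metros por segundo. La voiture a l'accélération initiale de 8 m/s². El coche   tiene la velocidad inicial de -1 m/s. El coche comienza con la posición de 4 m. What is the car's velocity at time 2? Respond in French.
Pour résoudre ceci, nous devons prendre 2 primitives de notre équation du jerk j(t) = 180·t^2 - 72·t - 6. En intégrant le jerk et en utilisant la condition initiale a(0) = 8, nous obtenons a(t) = 60·t^3 - 36·t^2 - 6·t + 8. L'intégrale de l'accélération, avec v(0) = -1, donne la vitesse: v(t) = 15·t^4 - 12·t^3 - 3·t^2 + 8·t - 1. Nous avons la vitesse v(t) = 15·t^4 - 12·t^3 - 3·t^2 + 8·t - 1. En substituant t = 2: v(2) = 147.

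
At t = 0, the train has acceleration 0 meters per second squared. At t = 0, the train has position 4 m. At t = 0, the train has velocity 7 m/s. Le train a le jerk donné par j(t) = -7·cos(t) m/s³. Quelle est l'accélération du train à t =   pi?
En partant du jerk j(t) = -7·cos(t), nous prenons 1 intégrale. En prenant ∫j(t)dt et en appliquant a(0) = 0, nous trouvons a(t) = -7·sin(t). En utilisant a(t) = -7·sin(t) et en substituant t = pi, nous trouvons a = 0.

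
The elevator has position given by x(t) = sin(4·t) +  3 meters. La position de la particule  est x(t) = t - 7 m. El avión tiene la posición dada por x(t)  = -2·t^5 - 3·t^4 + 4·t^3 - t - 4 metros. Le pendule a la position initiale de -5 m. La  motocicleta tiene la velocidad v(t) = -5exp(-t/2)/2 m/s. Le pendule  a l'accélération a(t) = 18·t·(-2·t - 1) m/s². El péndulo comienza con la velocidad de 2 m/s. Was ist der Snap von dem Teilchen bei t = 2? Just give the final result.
s(2) = 0.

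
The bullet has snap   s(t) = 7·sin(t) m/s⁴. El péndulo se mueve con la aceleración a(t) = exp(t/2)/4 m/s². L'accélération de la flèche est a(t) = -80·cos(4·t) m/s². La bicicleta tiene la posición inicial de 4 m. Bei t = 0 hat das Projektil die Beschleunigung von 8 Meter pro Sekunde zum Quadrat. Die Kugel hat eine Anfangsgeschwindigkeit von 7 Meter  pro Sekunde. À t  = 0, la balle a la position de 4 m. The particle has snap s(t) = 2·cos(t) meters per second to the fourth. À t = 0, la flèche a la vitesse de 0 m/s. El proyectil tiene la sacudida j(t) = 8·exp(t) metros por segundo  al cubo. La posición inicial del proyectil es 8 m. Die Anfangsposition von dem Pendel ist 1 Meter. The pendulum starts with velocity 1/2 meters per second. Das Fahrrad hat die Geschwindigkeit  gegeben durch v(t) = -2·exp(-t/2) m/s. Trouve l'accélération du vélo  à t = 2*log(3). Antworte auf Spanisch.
Debemos derivar nuestra ecuación de la velocidad v(t) = -2·exp(-t/2) 1 vez. Tomando d/dt de v(t), encontramos a(t) = exp(-t/2). Usando a(t) = exp(-t/2) y sustituyendo t = 2*log(3), encontramos a = 1/3.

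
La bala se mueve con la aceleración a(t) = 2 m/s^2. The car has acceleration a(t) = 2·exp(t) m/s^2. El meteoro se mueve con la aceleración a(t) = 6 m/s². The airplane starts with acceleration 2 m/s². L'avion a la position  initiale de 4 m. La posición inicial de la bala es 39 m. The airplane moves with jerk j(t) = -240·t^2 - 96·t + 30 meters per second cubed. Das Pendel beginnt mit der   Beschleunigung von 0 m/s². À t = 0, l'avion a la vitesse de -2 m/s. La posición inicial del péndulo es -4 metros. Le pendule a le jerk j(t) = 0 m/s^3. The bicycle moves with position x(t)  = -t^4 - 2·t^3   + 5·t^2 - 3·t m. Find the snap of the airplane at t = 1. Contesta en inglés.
Starting from jerk j(t) = -240·t^2 - 96·t + 30, we take 1 derivative. Taking d/dt of j(t), we find s(t) = -480·t - 96. We have snap s(t) = -480·t - 96. Substituting t = 1: s(1) = -576.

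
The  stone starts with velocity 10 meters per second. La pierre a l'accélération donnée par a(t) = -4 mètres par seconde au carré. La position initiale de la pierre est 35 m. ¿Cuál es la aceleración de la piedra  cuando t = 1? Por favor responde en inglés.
From the given acceleration equation a(t) = -4, we substitute t = 1 to get a = -4.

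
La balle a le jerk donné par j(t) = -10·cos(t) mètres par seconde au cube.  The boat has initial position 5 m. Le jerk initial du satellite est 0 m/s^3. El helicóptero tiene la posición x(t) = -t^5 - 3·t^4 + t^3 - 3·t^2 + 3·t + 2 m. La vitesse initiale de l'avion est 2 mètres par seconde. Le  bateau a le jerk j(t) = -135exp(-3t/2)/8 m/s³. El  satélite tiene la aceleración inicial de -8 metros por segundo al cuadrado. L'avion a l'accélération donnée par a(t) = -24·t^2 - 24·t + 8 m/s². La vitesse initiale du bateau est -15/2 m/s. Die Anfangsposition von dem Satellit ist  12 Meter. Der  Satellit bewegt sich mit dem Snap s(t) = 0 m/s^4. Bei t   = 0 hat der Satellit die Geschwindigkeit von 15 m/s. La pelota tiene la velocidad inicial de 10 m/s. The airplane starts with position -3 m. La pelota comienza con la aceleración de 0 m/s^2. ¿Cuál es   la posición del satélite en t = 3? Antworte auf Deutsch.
Wir müssen unsere Gleichung für den Snap s(t) = 0 4-mal integrieren. Mit ∫s(t)dt und Anwendung von j(0) = 0, finden wir j(t) = 0. Durch Integration von dem Ruck und Verwendung der Anfangsbedingung a(0) = -8, erhalten wir a(t) = -8. Das Integral von der Beschleunigung ist die Geschwindigkeit. Mit v(0) = 15 erhalten wir v(t) = 15 - 8·t. Durch Integration von der Geschwindigkeit und Verwendung der Anfangsbedingung x(0) = 12, erhalten wir x(t) = -4·t^2 + 15·t + 12. Wir haben die Position x(t) = -4·t^2 + 15·t + 12. Durch Einsetzen von t = 3: x(3) = 21.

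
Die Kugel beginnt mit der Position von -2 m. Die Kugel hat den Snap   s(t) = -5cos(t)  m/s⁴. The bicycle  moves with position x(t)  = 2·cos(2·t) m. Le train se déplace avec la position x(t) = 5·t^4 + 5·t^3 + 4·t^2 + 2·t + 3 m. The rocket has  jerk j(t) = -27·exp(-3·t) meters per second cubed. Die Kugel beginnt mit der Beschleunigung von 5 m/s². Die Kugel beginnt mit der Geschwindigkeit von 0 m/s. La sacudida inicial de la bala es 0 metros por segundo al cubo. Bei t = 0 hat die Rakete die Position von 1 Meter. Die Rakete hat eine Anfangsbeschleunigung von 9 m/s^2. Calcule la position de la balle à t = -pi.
Nous devons trouver la primitive de notre équation du snap s(t) = -5·cos(t) 4 fois. En intégrant le snap et en utilisant la condition initiale j(0) = 0, nous obtenons j(t) = -5·sin(t). En prenant ∫j(t)dt et en appliquant a(0) = 5, nous trouvons a(t) = 5·cos(t). En prenant ∫a(t)dt et en appliquant v(0) = 0, nous trouvons v(t) = 5·sin(t). La primitive de la vitesse est la position. En utilisant x(0) = -2, nous obtenons x(t) = 3 - 5·cos(t). En utilisant x(t) = 3 - 5·cos(t) et en substituant t = -pi, nous trouvons x = 8.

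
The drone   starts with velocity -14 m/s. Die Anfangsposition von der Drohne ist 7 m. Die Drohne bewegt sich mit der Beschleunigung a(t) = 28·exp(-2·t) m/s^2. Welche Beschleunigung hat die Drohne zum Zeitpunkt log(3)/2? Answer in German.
Wir haben die Beschleunigung a(t) = 28·exp(-2·t). Durch Einsetzen von t = log(3)/2: a(log(3)/2) = 28/3.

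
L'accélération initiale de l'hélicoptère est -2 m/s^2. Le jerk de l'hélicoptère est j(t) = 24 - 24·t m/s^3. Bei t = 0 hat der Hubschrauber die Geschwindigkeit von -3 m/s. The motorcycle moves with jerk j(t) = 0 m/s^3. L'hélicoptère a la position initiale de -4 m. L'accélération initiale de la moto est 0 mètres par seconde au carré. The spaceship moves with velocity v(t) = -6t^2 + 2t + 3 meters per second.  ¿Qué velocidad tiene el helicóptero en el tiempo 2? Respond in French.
Pour résoudre ceci, nous devons prendre 2 primitives de notre équation du jerk j(t) = 24 - 24·t. L'intégrale du jerk, avec a(0) = -2, donne l'accélération: a(t) = -12·t^2 + 24·t - 2. L'intégrale de l'accélération, avec v(0) = -3, donne la vitesse: v(t) = -4·t^3 + 12·t^2 - 2·t - 3. En utilisant v(t) = -4·t^3 + 12·t^2 - 2·t - 3 et en substituant t = 2, nous trouvons v = 9.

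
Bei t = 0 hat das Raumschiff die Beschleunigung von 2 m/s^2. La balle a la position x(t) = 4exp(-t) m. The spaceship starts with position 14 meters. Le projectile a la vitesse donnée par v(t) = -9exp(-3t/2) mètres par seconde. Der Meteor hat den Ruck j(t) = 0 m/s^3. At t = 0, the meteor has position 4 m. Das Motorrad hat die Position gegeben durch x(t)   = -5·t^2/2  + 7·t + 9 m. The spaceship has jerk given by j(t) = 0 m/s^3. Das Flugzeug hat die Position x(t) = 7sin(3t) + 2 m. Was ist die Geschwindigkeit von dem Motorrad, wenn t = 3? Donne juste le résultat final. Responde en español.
La velocidad en t = 3 es v = -8.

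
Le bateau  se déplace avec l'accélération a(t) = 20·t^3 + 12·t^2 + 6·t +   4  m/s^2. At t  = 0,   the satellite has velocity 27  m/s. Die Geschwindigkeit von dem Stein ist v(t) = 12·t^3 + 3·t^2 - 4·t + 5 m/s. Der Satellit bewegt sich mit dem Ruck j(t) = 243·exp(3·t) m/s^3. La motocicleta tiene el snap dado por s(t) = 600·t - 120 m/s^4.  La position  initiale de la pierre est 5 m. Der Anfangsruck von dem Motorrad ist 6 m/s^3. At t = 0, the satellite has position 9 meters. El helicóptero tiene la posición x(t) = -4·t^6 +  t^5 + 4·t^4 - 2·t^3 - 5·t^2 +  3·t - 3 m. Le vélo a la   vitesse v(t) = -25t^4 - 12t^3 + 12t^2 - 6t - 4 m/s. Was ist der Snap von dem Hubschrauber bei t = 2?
Ausgehend von der Position x(t) = -4·t^6 + t^5 + 4·t^4 - 2·t^3 - 5·t^2 + 3·t - 3, nehmen wir 4 Ableitungen. Die Ableitung von der Position ergibt die Geschwindigkeit: v(t) = -24·t^5 + 5·t^4 + 16·t^3 - 6·t^2 - 10·t + 3. Durch Ableiten von der Geschwindigkeit erhalten wir die Beschleunigung: a(t) = -120·t^4 + 20·t^3 + 48·t^2 - 12·t - 10. Durch Ableiten von der Beschleunigung erhalten wir den Ruck: j(t) = -480·t^3 + 60·t^2 + 96·t - 12. Die Ableitung von dem Ruck ergibt den Snap: s(t) = -1440·t^2 + 120·t + 96. Mit s(t) = -1440·t^2 + 120·t + 96 und Einsetzen von t = 2, finden wir s = -5424.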